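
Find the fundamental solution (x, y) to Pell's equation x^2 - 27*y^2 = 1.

First expand sqrt(27) as a continued fraction. With x_i = (sqrt(27) + m_i)/d_i and (m_0, d_0) = (0, 1): a_0 = floor(sqrt(27)) = 5, since 5^2 = 25 <= 27 < 36 = 6^2.
Iterate m_{i+1} = d_i*a_i - m_i, d_{i+1} = (27 - m_{i+1}^2)/d_i, a_{i+1} = floor((a_0 + m_{i+1})/d_{i+1}):
  m_1 = 1*5 - 0 = 5, d_1 = (27 - 5^2)/1 = 2/1 = 2, a_1 = floor((5 + 5)/2) = 5.
  m_2 = 2*5 - 5 = 5, d_2 = (27 - 5^2)/2 = 2/2 = 1, a_2 = floor((5 + 5)/1) = 10.
  m_3 = 1*10 - 5 = 5, d_3 = (27 - 5^2)/1 = 2/1 = 2: (m_3, d_3) = (m_1, d_1) = (5, 2), so from here the quotients repeat a_1, a_2; the period length is 2.
So sqrt(27) = [5; (5, 10)] with period length k = 2.
k is even, so the fundamental solution of x^2 - 27y^2 = 1 is (p_{k-1}, q_{k-1}) = (p_1, q_1); compute convergents through index 1.
Convergents (p_i = a_i*p_{i-1} + p_{i-2}, q_i = a_i*q_{i-1} + q_{i-2} with p_{-2}=0, p_{-1}=1, q_{-2}=1, q_{-1}=0):
  i=0: a_0=5, p_0 = 5*1 + 0 = 5, q_0 = 5*0 + 1 = 1.
  i=1: a_1=5, p_1 = 5*5 + 1 = 26, q_1 = 5*1 + 0 = 5.
Check: 26^2 - 27*5^2 = 676 - 675 = 1, so (x, y) = (26, 5) solves the equation, and by the theorem it is the least positive solution.

(x, y) = (26, 5)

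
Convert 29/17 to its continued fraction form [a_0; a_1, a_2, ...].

Run the Euclidean algorithm on 29 and 17; the successive quotients are the partial quotients a_0, a_1, ... (each step inverts the fractional part left over by the previous one):
  29 = 1*17 + 12, so a_0 = 1.
  17 = 1*12 + 5, so a_1 = 1.
  12 = 2*5 + 2, so a_2 = 2.
  5 = 2*2 + 1, so a_3 = 2.
  2 = 2*1 + 0, so a_4 = 2.
The remainder reaches 0 after 5 divisions, so the expansion has 5 partial quotients, read off in order.

[1; 1, 2, 2, 2]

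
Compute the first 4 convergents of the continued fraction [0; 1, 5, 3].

0/1, 1/1, 5/6, 16/19

Using the convergent recurrence p_i = a_i*p_{i-1} + p_{i-2}, q_i = a_i*q_{i-1} + q_{i-2} with p_{-2}=0, p_{-1}=1, q_{-2}=1, q_{-1}=0:
  i=0: a_0=0, p_0 = 0*1 + 0 = 0, q_0 = 0*0 + 1 = 1.
  i=1: a_1=1, p_1 = 1*0 + 1 = 1, q_1 = 1*1 + 0 = 1.
  i=2: a_2=5, p_2 = 5*1 + 0 = 5, q_2 = 5*1 + 1 = 6.
  i=3: a_3=3, p_3 = 3*5 + 1 = 16, q_3 = 3*6 + 1 = 19.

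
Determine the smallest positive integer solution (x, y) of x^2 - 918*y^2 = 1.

(x, y) = (4120901, 136010)

First expand sqrt(918) as a continued fraction. With x_i = (sqrt(918) + m_i)/d_i and (m_0, d_0) = (0, 1): a_0 = floor(sqrt(918)) = 30, since 30^2 = 900 <= 918 < 961 = 31^2.
Iterate m_{i+1} = d_i*a_i - m_i, d_{i+1} = (918 - m_{i+1}^2)/d_i, a_{i+1} = floor((a_0 + m_{i+1})/d_{i+1}):
  m_1 = 1*30 - 0 = 30, d_1 = (918 - 30^2)/1 = 18/1 = 18, a_1 = floor((30 + 30)/18) = 3.
  m_2 = 18*3 - 30 = 24, d_2 = (918 - 24^2)/18 = 342/18 = 19, a_2 = floor((30 + 24)/19) = 2.
  m_3 = 19*2 - 24 = 14, d_3 = (918 - 14^2)/19 = 722/19 = 38, a_3 = floor((30 + 14)/38) = 1.
  m_4 = 38*1 - 14 = 24, d_4 = (918 - 24^2)/38 = 342/38 = 9, a_4 = floor((30 + 24)/9) = 6.
  m_5 = 9*6 - 24 = 30, d_5 = (918 - 30^2)/9 = 18/9 = 2, a_5 = floor((30 + 30)/2) = 30.
  m_6 = 2*30 - 30 = 30, d_6 = (918 - 30^2)/2 = 18/2 = 9, a_6 = floor((30 + 30)/9) = 6.
  m_7 = 9*6 - 30 = 24, d_7 = (918 - 24^2)/9 = 342/9 = 38, a_7 = floor((30 + 24)/38) = 1.
  m_8 = 38*1 - 24 = 14, d_8 = (918 - 14^2)/38 = 722/38 = 19, a_8 = floor((30 + 14)/19) = 2.
  m_9 = 19*2 - 14 = 24, d_9 = (918 - 24^2)/19 = 342/19 = 18, a_9 = floor((30 + 24)/18) = 3.
  m_10 = 18*3 - 24 = 30, d_10 = (918 - 30^2)/18 = 18/18 = 1, a_10 = floor((30 + 30)/1) = 60.
  m_11 = 1*60 - 30 = 30, d_11 = (918 - 30^2)/1 = 18/1 = 18: (m_11, d_11) = (m_1, d_1) = (30, 18), so from here the quotients repeat a_1, ..., a_10; the period length is 10.
So sqrt(918) = [30; (3, 2, 1, 6, 30, 6, 1, 2, 3, 60)] with period length k = 10.
k is even, so the fundamental solution of x^2 - 918y^2 = 1 is (p_{k-1}, q_{k-1}) = (p_9, q_9); compute convergents through index 9.
Convergents (p_i = a_i*p_{i-1} + p_{i-2}, q_i = a_i*q_{i-1} + q_{i-2} with p_{-2}=0, p_{-1}=1, q_{-2}=1, q_{-1}=0):
  i=0: a_0=30, p_0 = 30*1 + 0 = 30, q_0 = 30*0 + 1 = 1.
  i=1: a_1=3, p_1 = 3*30 + 1 = 91, q_1 = 3*1 + 0 = 3.
  i=2: a_2=2, p_2 = 2*91 + 30 = 212, q_2 = 2*3 + 1 = 7.
  i=3: a_3=1, p_3 = 1*212 + 91 = 303, q_3 = 1*7 + 3 = 10.
  i=4: a_4=6, p_4 = 6*303 + 212 = 2030, q_4 = 6*10 + 7 = 67.
  i=5: a_5=30, p_5 = 30*2030 + 303 = 61203, q_5 = 30*67 + 10 = 2020.
  i=6: a_6=6, p_6 = 6*61203 + 2030 = 369248, q_6 = 6*2020 + 67 = 12187.
  i=7: a_7=1, p_7 = 1*369248 + 61203 = 430451, q_7 = 1*12187 + 2020 = 14207.
  i=8: a_8=2, p_8 = 2*430451 + 369248 = 1230150, q_8 = 2*14207 + 12187 = 40601.
  i=9: a_9=3, p_9 = 3*1230150 + 430451 = 4120901, q_9 = 3*40601 + 14207 = 136010.
Check: 4120901^2 - 918*136010^2 = 16981825051801 - 16981825051800 = 1, so (x, y) = (4120901, 136010) solves the equation, and by the theorem it is the least positive solution.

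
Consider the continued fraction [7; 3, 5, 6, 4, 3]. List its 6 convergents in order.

7/1, 22/3, 117/16, 724/99, 3013/412, 9763/1335

Using the convergent recurrence p_i = a_i*p_{i-1} + p_{i-2}, q_i = a_i*q_{i-1} + q_{i-2} with p_{-2}=0, p_{-1}=1, q_{-2}=1, q_{-1}=0:
  i=0: a_0=7, p_0 = 7*1 + 0 = 7, q_0 = 7*0 + 1 = 1.
  i=1: a_1=3, p_1 = 3*7 + 1 = 22, q_1 = 3*1 + 0 = 3.
  i=2: a_2=5, p_2 = 5*22 + 7 = 117, q_2 = 5*3 + 1 = 16.
  i=3: a_3=6, p_3 = 6*117 + 22 = 724, q_3 = 6*16 + 3 = 99.
  i=4: a_4=4, p_4 = 4*724 + 117 = 3013, q_4 = 4*99 + 16 = 412.
  i=5: a_5=3, p_5 = 3*3013 + 724 = 9763, q_5 = 3*412 + 99 = 1335.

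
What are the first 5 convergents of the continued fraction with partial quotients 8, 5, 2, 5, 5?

Using the convergent recurrence p_i = a_i*p_{i-1} + p_{i-2}, q_i = a_i*q_{i-1} + q_{i-2} with p_{-2}=0, p_{-1}=1, q_{-2}=1, q_{-1}=0:
  i=0: a_0=8, p_0 = 8*1 + 0 = 8, q_0 = 8*0 + 1 = 1.
  i=1: a_1=5, p_1 = 5*8 + 1 = 41, q_1 = 5*1 + 0 = 5.
  i=2: a_2=2, p_2 = 2*41 + 8 = 90, q_2 = 2*5 + 1 = 11.
  i=3: a_3=5, p_3 = 5*90 + 41 = 491, q_3 = 5*11 + 5 = 60.
  i=4: a_4=5, p_4 = 5*491 + 90 = 2545, q_4 = 5*60 + 11 = 311.

8/1, 41/5, 90/11, 491/60, 2545/311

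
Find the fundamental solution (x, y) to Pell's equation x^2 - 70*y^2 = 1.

First expand sqrt(70) as a continued fraction. With x_i = (sqrt(70) + m_i)/d_i and (m_0, d_0) = (0, 1): a_0 = floor(sqrt(70)) = 8, since 8^2 = 64 <= 70 < 81 = 9^2.
Iterate m_{i+1} = d_i*a_i - m_i, d_{i+1} = (70 - m_{i+1}^2)/d_i, a_{i+1} = floor((a_0 + m_{i+1})/d_{i+1}):
  m_1 = 1*8 - 0 = 8, d_1 = (70 - 8^2)/1 = 6/1 = 6, a_1 = floor((8 + 8)/6) = 2.
  m_2 = 6*2 - 8 = 4, d_2 = (70 - 4^2)/6 = 54/6 = 9, a_2 = floor((8 + 4)/9) = 1.
  m_3 = 9*1 - 4 = 5, d_3 = (70 - 5^2)/9 = 45/9 = 5, a_3 = floor((8 + 5)/5) = 2.
  m_4 = 5*2 - 5 = 5, d_4 = (70 - 5^2)/5 = 45/5 = 9, a_4 = floor((8 + 5)/9) = 1.
  m_5 = 9*1 - 5 = 4, d_5 = (70 - 4^2)/9 = 54/9 = 6, a_5 = floor((8 + 4)/6) = 2.
  m_6 = 6*2 - 4 = 8, d_6 = (70 - 8^2)/6 = 6/6 = 1, a_6 = floor((8 + 8)/1) = 16.
  m_7 = 1*16 - 8 = 8, d_7 = (70 - 8^2)/1 = 6/1 = 6: (m_7, d_7) = (m_1, d_1) = (8, 6), so from here the quotients repeat a_1, ..., a_6; the period length is 6.
So sqrt(70) = [8; (2, 1, 2, 1, 2, 16)] with period length k = 6.
k is even, so the fundamental solution of x^2 - 70y^2 = 1 is (p_{k-1}, q_{k-1}) = (p_5, q_5); compute convergents through index 5.
Convergents (p_i = a_i*p_{i-1} + p_{i-2}, q_i = a_i*q_{i-1} + q_{i-2} with p_{-2}=0, p_{-1}=1, q_{-2}=1, q_{-1}=0):
  i=0: a_0=8, p_0 = 8*1 + 0 = 8, q_0 = 8*0 + 1 = 1.
  i=1: a_1=2, p_1 = 2*8 + 1 = 17, q_1 = 2*1 + 0 = 2.
  i=2: a_2=1, p_2 = 1*17 + 8 = 25, q_2 = 1*2 + 1 = 3.
  i=3: a_3=2, p_3 = 2*25 + 17 = 67, q_3 = 2*3 + 2 = 8.
  i=4: a_4=1, p_4 = 1*67 + 25 = 92, q_4 = 1*8 + 3 = 11.
  i=5: a_5=2, p_5 = 2*92 + 67 = 251, q_5 = 2*11 + 8 = 30.
Check: 251^2 - 70*30^2 = 63001 - 63000 = 1, so (x, y) = (251, 30) solves the equation, and by the theorem it is the least positive solution.

(x, y) = (251, 30)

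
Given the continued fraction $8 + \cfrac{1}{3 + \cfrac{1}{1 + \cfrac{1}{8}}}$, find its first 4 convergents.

Using the convergent recurrence p_i = a_i*p_{i-1} + p_{i-2}, q_i = a_i*q_{i-1} + q_{i-2} with p_{-2}=0, p_{-1}=1, q_{-2}=1, q_{-1}=0:
  i=0: a_0=8, p_0 = 8*1 + 0 = 8, q_0 = 8*0 + 1 = 1.
  i=1: a_1=3, p_1 = 3*8 + 1 = 25, q_1 = 3*1 + 0 = 3.
  i=2: a_2=1, p_2 = 1*25 + 8 = 33, q_2 = 1*3 + 1 = 4.
  i=3: a_3=8, p_3 = 8*33 + 25 = 289, q_3 = 8*4 + 3 = 35.

8/1, 25/3, 33/4, 289/35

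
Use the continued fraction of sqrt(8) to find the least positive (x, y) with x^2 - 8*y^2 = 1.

First expand sqrt(8) as a continued fraction. With x_i = (sqrt(8) + m_i)/d_i and (m_0, d_0) = (0, 1): a_0 = floor(sqrt(8)) = 2, since 2^2 = 4 <= 8 < 9 = 3^2.
Iterate m_{i+1} = d_i*a_i - m_i, d_{i+1} = (8 - m_{i+1}^2)/d_i, a_{i+1} = floor((a_0 + m_{i+1})/d_{i+1}):
  m_1 = 1*2 - 0 = 2, d_1 = (8 - 2^2)/1 = 4/1 = 4, a_1 = floor((2 + 2)/4) = 1.
  m_2 = 4*1 - 2 = 2, d_2 = (8 - 2^2)/4 = 4/4 = 1, a_2 = floor((2 + 2)/1) = 4.
  m_3 = 1*4 - 2 = 2, d_3 = (8 - 2^2)/1 = 4/1 = 4: (m_3, d_3) = (m_1, d_1) = (2, 4), so from here the quotients repeat a_1, a_2; the period length is 2.
So sqrt(8) = [2; (1, 4)] with period length k = 2.
k is even, so the fundamental solution of x^2 - 8y^2 = 1 is (p_{k-1}, q_{k-1}) = (p_1, q_1); compute convergents through index 1.
Convergents (p_i = a_i*p_{i-1} + p_{i-2}, q_i = a_i*q_{i-1} + q_{i-2} with p_{-2}=0, p_{-1}=1, q_{-2}=1, q_{-1}=0):
  i=0: a_0=2, p_0 = 2*1 + 0 = 2, q_0 = 2*0 + 1 = 1.
  i=1: a_1=1, p_1 = 1*2 + 1 = 3, q_1 = 1*1 + 0 = 1.
Check: 3^2 - 8*1^2 = 9 - 8 = 1, so (x, y) = (3, 1) solves the equation, and by the theorem it is the least positive solution.

(x, y) = (3, 1)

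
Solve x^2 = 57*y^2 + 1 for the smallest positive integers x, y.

(x, y) = (151, 20)

First expand sqrt(57) as a continued fraction. With x_i = (sqrt(57) + m_i)/d_i and (m_0, d_0) = (0, 1): a_0 = floor(sqrt(57)) = 7, since 7^2 = 49 <= 57 < 64 = 8^2.
Iterate m_{i+1} = d_i*a_i - m_i, d_{i+1} = (57 - m_{i+1}^2)/d_i, a_{i+1} = floor((a_0 + m_{i+1})/d_{i+1}):
  m_1 = 1*7 - 0 = 7, d_1 = (57 - 7^2)/1 = 8/1 = 8, a_1 = floor((7 + 7)/8) = 1.
  m_2 = 8*1 - 7 = 1, d_2 = (57 - 1^2)/8 = 56/8 = 7, a_2 = floor((7 + 1)/7) = 1.
  m_3 = 7*1 - 1 = 6, d_3 = (57 - 6^2)/7 = 21/7 = 3, a_3 = floor((7 + 6)/3) = 4.
  m_4 = 3*4 - 6 = 6, d_4 = (57 - 6^2)/3 = 21/3 = 7, a_4 = floor((7 + 6)/7) = 1.
  m_5 = 7*1 - 6 = 1, d_5 = (57 - 1^2)/7 = 56/7 = 8, a_5 = floor((7 + 1)/8) = 1.
  m_6 = 8*1 - 1 = 7, d_6 = (57 - 7^2)/8 = 8/8 = 1, a_6 = floor((7 + 7)/1) = 14.
  m_7 = 1*14 - 7 = 7, d_7 = (57 - 7^2)/1 = 8/1 = 8: (m_7, d_7) = (m_1, d_1) = (7, 8), so from here the quotients repeat a_1, ..., a_6; the period length is 6.
So sqrt(57) = [7; (1, 1, 4, 1, 1, 14)] with period length k = 6.
k is even, so the fundamental solution of x^2 - 57y^2 = 1 is (p_{k-1}, q_{k-1}) = (p_5, q_5); compute convergents through index 5.
Convergents (p_i = a_i*p_{i-1} + p_{i-2}, q_i = a_i*q_{i-1} + q_{i-2} with p_{-2}=0, p_{-1}=1, q_{-2}=1, q_{-1}=0):
  i=0: a_0=7, p_0 = 7*1 + 0 = 7, q_0 = 7*0 + 1 = 1.
  i=1: a_1=1, p_1 = 1*7 + 1 = 8, q_1 = 1*1 + 0 = 1.
  i=2: a_2=1, p_2 = 1*8 + 7 = 15, q_2 = 1*1 + 1 = 2.
  i=3: a_3=4, p_3 = 4*15 + 8 = 68, q_3 = 4*2 + 1 = 9.
  i=4: a_4=1, p_4 = 1*68 + 15 = 83, q_4 = 1*9 + 2 = 11.
  i=5: a_5=1, p_5 = 1*83 + 68 = 151, q_5 = 1*11 + 9 = 20.
Check: 151^2 - 57*20^2 = 22801 - 22800 = 1, so (x, y) = (151, 20) solves the equation, and by the theorem it is the least positive solution.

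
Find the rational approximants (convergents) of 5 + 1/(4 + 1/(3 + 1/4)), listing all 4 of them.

5/1, 21/4, 68/13, 293/56

Using the convergent recurrence p_i = a_i*p_{i-1} + p_{i-2}, q_i = a_i*q_{i-1} + q_{i-2} with p_{-2}=0, p_{-1}=1, q_{-2}=1, q_{-1}=0:
  i=0: a_0=5, p_0 = 5*1 + 0 = 5, q_0 = 5*0 + 1 = 1.
  i=1: a_1=4, p_1 = 4*5 + 1 = 21, q_1 = 4*1 + 0 = 4.
  i=2: a_2=3, p_2 = 3*21 + 5 = 68, q_2 = 3*4 + 1 = 13.
  i=3: a_3=4, p_3 = 4*68 + 21 = 293, q_3 = 4*13 + 4 = 56.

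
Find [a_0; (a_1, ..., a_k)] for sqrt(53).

Write x_i = (sqrt(53) + m_i)/d_i with (m_0, d_0) = (0, 1). a_0 = floor(sqrt(53)) = 7, since 7^2 = 49 <= 53 < 64 = 8^2.
Iterate m_{i+1} = d_i*a_i - m_i, d_{i+1} = (53 - m_{i+1}^2)/d_i, a_{i+1} = floor((a_0 + m_{i+1})/d_{i+1}):
  m_1 = 1*7 - 0 = 7, d_1 = (53 - 7^2)/1 = 4/1 = 4, a_1 = floor((7 + 7)/4) = 3.
  m_2 = 4*3 - 7 = 5, d_2 = (53 - 5^2)/4 = 28/4 = 7, a_2 = floor((7 + 5)/7) = 1.
  m_3 = 7*1 - 5 = 2, d_3 = (53 - 2^2)/7 = 49/7 = 7, a_3 = floor((7 + 2)/7) = 1.
  m_4 = 7*1 - 2 = 5, d_4 = (53 - 5^2)/7 = 28/7 = 4, a_4 = floor((7 + 5)/4) = 3.
  m_5 = 4*3 - 5 = 7, d_5 = (53 - 7^2)/4 = 4/4 = 1, a_5 = floor((7 + 7)/1) = 14.
  m_6 = 1*14 - 7 = 7, d_6 = (53 - 7^2)/1 = 4/1 = 4: (m_6, d_6) = (m_1, d_1) = (7, 4), so from here the quotients repeat a_1, ..., a_5; the period length is 5.
Hence the expansion of sqrt(53) is a_0 = 7 followed by the repeating block 3, 1, 1, 3, 14 (period 5).

[7; (3, 1, 1, 3, 14)]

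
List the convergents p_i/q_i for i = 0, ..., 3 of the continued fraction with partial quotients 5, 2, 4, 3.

Using the convergent recurrence p_i = a_i*p_{i-1} + p_{i-2}, q_i = a_i*q_{i-1} + q_{i-2} with p_{-2}=0, p_{-1}=1, q_{-2}=1, q_{-1}=0:
  i=0: a_0=5, p_0 = 5*1 + 0 = 5, q_0 = 5*0 + 1 = 1.
  i=1: a_1=2, p_1 = 2*5 + 1 = 11, q_1 = 2*1 + 0 = 2.
  i=2: a_2=4, p_2 = 4*11 + 5 = 49, q_2 = 4*2 + 1 = 9.
  i=3: a_3=3, p_3 = 3*49 + 11 = 158, q_3 = 3*9 + 2 = 29.

5/1, 11/2, 49/9, 158/29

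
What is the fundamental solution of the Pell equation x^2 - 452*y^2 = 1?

(x, y) = (1204353, 56648)

First expand sqrt(452) as a continued fraction. With x_i = (sqrt(452) + m_i)/d_i and (m_0, d_0) = (0, 1): a_0 = floor(sqrt(452)) = 21, since 21^2 = 441 <= 452 < 484 = 22^2.
Iterate m_{i+1} = d_i*a_i - m_i, d_{i+1} = (452 - m_{i+1}^2)/d_i, a_{i+1} = floor((a_0 + m_{i+1})/d_{i+1}):
  m_1 = 1*21 - 0 = 21, d_1 = (452 - 21^2)/1 = 11/1 = 11, a_1 = floor((21 + 21)/11) = 3.
  m_2 = 11*3 - 21 = 12, d_2 = (452 - 12^2)/11 = 308/11 = 28, a_2 = floor((21 + 12)/28) = 1.
  m_3 = 28*1 - 12 = 16, d_3 = (452 - 16^2)/28 = 196/28 = 7, a_3 = floor((21 + 16)/7) = 5.
  m_4 = 7*5 - 16 = 19, d_4 = (452 - 19^2)/7 = 91/7 = 13, a_4 = floor((21 + 19)/13) = 3.
  m_5 = 13*3 - 19 = 20, d_5 = (452 - 20^2)/13 = 52/13 = 4, a_5 = floor((21 + 20)/4) = 10.
  m_6 = 4*10 - 20 = 20, d_6 = (452 - 20^2)/4 = 52/4 = 13, a_6 = floor((21 + 20)/13) = 3.
  m_7 = 13*3 - 20 = 19, d_7 = (452 - 19^2)/13 = 91/13 = 7, a_7 = floor((21 + 19)/7) = 5.
  m_8 = 7*5 - 19 = 16, d_8 = (452 - 16^2)/7 = 196/7 = 28, a_8 = floor((21 + 16)/28) = 1.
  m_9 = 28*1 - 16 = 12, d_9 = (452 - 12^2)/28 = 308/28 = 11, a_9 = floor((21 + 12)/11) = 3.
  m_10 = 11*3 - 12 = 21, d_10 = (452 - 21^2)/11 = 11/11 = 1, a_10 = floor((21 + 21)/1) = 42.
  m_11 = 1*42 - 21 = 21, d_11 = (452 - 21^2)/1 = 11/1 = 11: (m_11, d_11) = (m_1, d_1) = (21, 11), so from here the quotients repeat a_1, ..., a_10; the period length is 10.
So sqrt(452) = [21; (3, 1, 5, 3, 10, 3, 5, 1, 3, 42)] with period length k = 10.
k is even, so the fundamental solution of x^2 - 452y^2 = 1 is (p_{k-1}, q_{k-1}) = (p_9, q_9); compute convergents through index 9.
Convergents (p_i = a_i*p_{i-1} + p_{i-2}, q_i = a_i*q_{i-1} + q_{i-2} with p_{-2}=0, p_{-1}=1, q_{-2}=1, q_{-1}=0):
  i=0: a_0=21, p_0 = 21*1 + 0 = 21, q_0 = 21*0 + 1 = 1.
  i=1: a_1=3, p_1 = 3*21 + 1 = 64, q_1 = 3*1 + 0 = 3.
  i=2: a_2=1, p_2 = 1*64 + 21 = 85, q_2 = 1*3 + 1 = 4.
  i=3: a_3=5, p_3 = 5*85 + 64 = 489, q_3 = 5*4 + 3 = 23.
  i=4: a_4=3, p_4 = 3*489 + 85 = 1552, q_4 = 3*23 + 4 = 73.
  i=5: a_5=10, p_5 = 10*1552 + 489 = 16009, q_5 = 10*73 + 23 = 753.
  i=6: a_6=3, p_6 = 3*16009 + 1552 = 49579, q_6 = 3*753 + 73 = 2332.
  i=7: a_7=5, p_7 = 5*49579 + 16009 = 263904, q_7 = 5*2332 + 753 = 12413.
  i=8: a_8=1, p_8 = 1*263904 + 49579 = 313483, q_8 = 1*12413 + 2332 = 14745.
  i=9: a_9=3, p_9 = 3*313483 + 263904 = 1204353, q_9 = 3*14745 + 12413 = 56648.
Check: 1204353^2 - 452*56648^2 = 1450466148609 - 1450466148608 = 1, so (x, y) = (1204353, 56648) solves the equation, and by the theorem it is the least positive solution.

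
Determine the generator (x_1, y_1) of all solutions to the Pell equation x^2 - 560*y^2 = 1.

(x, y) = (71, 3)

First expand sqrt(560) as a continued fraction. With x_i = (sqrt(560) + m_i)/d_i and (m_0, d_0) = (0, 1): a_0 = floor(sqrt(560)) = 23, since 23^2 = 529 <= 560 < 576 = 24^2.
Iterate m_{i+1} = d_i*a_i - m_i, d_{i+1} = (560 - m_{i+1}^2)/d_i, a_{i+1} = floor((a_0 + m_{i+1})/d_{i+1}):
  m_1 = 1*23 - 0 = 23, d_1 = (560 - 23^2)/1 = 31/1 = 31, a_1 = floor((23 + 23)/31) = 1.
  m_2 = 31*1 - 23 = 8, d_2 = (560 - 8^2)/31 = 496/31 = 16, a_2 = floor((23 + 8)/16) = 1.
  m_3 = 16*1 - 8 = 8, d_3 = (560 - 8^2)/16 = 496/16 = 31, a_3 = floor((23 + 8)/31) = 1.
  m_4 = 31*1 - 8 = 23, d_4 = (560 - 23^2)/31 = 31/31 = 1, a_4 = floor((23 + 23)/1) = 46.
  m_5 = 1*46 - 23 = 23, d_5 = (560 - 23^2)/1 = 31/1 = 31: (m_5, d_5) = (m_1, d_1) = (23, 31), so from here the quotients repeat a_1, ..., a_4; the period length is 4.
So sqrt(560) = [23; (1, 1, 1, 46)] with period length k = 4.
k is even, so the fundamental solution of x^2 - 560y^2 = 1 is (p_{k-1}, q_{k-1}) = (p_3, q_3); compute convergents through index 3.
Convergents (p_i = a_i*p_{i-1} + p_{i-2}, q_i = a_i*q_{i-1} + q_{i-2} with p_{-2}=0, p_{-1}=1, q_{-2}=1, q_{-1}=0):
  i=0: a_0=23, p_0 = 23*1 + 0 = 23, q_0 = 23*0 + 1 = 1.
  i=1: a_1=1, p_1 = 1*23 + 1 = 24, q_1 = 1*1 + 0 = 1.
  i=2: a_2=1, p_2 = 1*24 + 23 = 47, q_2 = 1*1 + 1 = 2.
  i=3: a_3=1, p_3 = 1*47 + 24 = 71, q_3 = 1*2 + 1 = 3.
Check: 71^2 - 560*3^2 = 5041 - 5040 = 1, so (x, y) = (71, 3) solves the equation, and by the theorem it is the least positive solution.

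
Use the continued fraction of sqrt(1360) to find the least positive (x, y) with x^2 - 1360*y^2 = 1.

(x, y) = (285769, 7749)

First expand sqrt(1360) as a continued fraction. With x_i = (sqrt(1360) + m_i)/d_i and (m_0, d_0) = (0, 1): a_0 = floor(sqrt(1360)) = 36, since 36^2 = 1296 <= 1360 < 1369 = 37^2.
Iterate m_{i+1} = d_i*a_i - m_i, d_{i+1} = (1360 - m_{i+1}^2)/d_i, a_{i+1} = floor((a_0 + m_{i+1})/d_{i+1}):
  m_1 = 1*36 - 0 = 36, d_1 = (1360 - 36^2)/1 = 64/1 = 64, a_1 = floor((36 + 36)/64) = 1.
  m_2 = 64*1 - 36 = 28, d_2 = (1360 - 28^2)/64 = 576/64 = 9, a_2 = floor((36 + 28)/9) = 7.
  m_3 = 9*7 - 28 = 35, d_3 = (1360 - 35^2)/9 = 135/9 = 15, a_3 = floor((36 + 35)/15) = 4.
  m_4 = 15*4 - 35 = 25, d_4 = (1360 - 25^2)/15 = 735/15 = 49, a_4 = floor((36 + 25)/49) = 1.
  m_5 = 49*1 - 25 = 24, d_5 = (1360 - 24^2)/49 = 784/49 = 16, a_5 = floor((36 + 24)/16) = 3.
  m_6 = 16*3 - 24 = 24, d_6 = (1360 - 24^2)/16 = 784/16 = 49, a_6 = floor((36 + 24)/49) = 1.
  m_7 = 49*1 - 24 = 25, d_7 = (1360 - 25^2)/49 = 735/49 = 15, a_7 = floor((36 + 25)/15) = 4.
  m_8 = 15*4 - 25 = 35, d_8 = (1360 - 35^2)/15 = 135/15 = 9, a_8 = floor((36 + 35)/9) = 7.
  m_9 = 9*7 - 35 = 28, d_9 = (1360 - 28^2)/9 = 576/9 = 64, a_9 = floor((36 + 28)/64) = 1.
  m_10 = 64*1 - 28 = 36, d_10 = (1360 - 36^2)/64 = 64/64 = 1, a_10 = floor((36 + 36)/1) = 72.
  m_11 = 1*72 - 36 = 36, d_11 = (1360 - 36^2)/1 = 64/1 = 64: (m_11, d_11) = (m_1, d_1) = (36, 64), so from here the quotients repeat a_1, ..., a_10; the period length is 10.
So sqrt(1360) = [36; (1, 7, 4, 1, 3, 1, 4, 7, 1, 72)] with period length k = 10.
k is even, so the fundamental solution of x^2 - 1360y^2 = 1 is (p_{k-1}, q_{k-1}) = (p_9, q_9); compute convergents through index 9.
Convergents (p_i = a_i*p_{i-1} + p_{i-2}, q_i = a_i*q_{i-1} + q_{i-2} with p_{-2}=0, p_{-1}=1, q_{-2}=1, q_{-1}=0):
  i=0: a_0=36, p_0 = 36*1 + 0 = 36, q_0 = 36*0 + 1 = 1.
  i=1: a_1=1, p_1 = 1*36 + 1 = 37, q_1 = 1*1 + 0 = 1.
  i=2: a_2=7, p_2 = 7*37 + 36 = 295, q_2 = 7*1 + 1 = 8.
  i=3: a_3=4, p_3 = 4*295 + 37 = 1217, q_3 = 4*8 + 1 = 33.
  i=4: a_4=1, p_4 = 1*1217 + 295 = 1512, q_4 = 1*33 + 8 = 41.
  i=5: a_5=3, p_5 = 3*1512 + 1217 = 5753, q_5 = 3*41 + 33 = 156.
  i=6: a_6=1, p_6 = 1*5753 + 1512 = 7265, q_6 = 1*156 + 41 = 197.
  i=7: a_7=4, p_7 = 4*7265 + 5753 = 34813, q_7 = 4*197 + 156 = 944.
  i=8: a_8=7, p_8 = 7*34813 + 7265 = 250956, q_8 = 7*944 + 197 = 6805.
  i=9: a_9=1, p_9 = 1*250956 + 34813 = 285769, q_9 = 1*6805 + 944 = 7749.
Check: 285769^2 - 1360*7749^2 = 81663921361 - 81663921360 = 1, so (x, y) = (285769, 7749) solves the equation, and by the theorem it is the least positive solution.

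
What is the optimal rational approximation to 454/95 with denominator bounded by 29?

Expand x = 454/95 as a continued fraction with the Euclidean algorithm:
  454 = 4*95 + 74, so a_0 = 4.
  95 = 1*74 + 21, so a_1 = 1.
  74 = 3*21 + 11, so a_2 = 3.
  21 = 1*11 + 10, so a_3 = 1.
  11 = 1*10 + 1, so a_4 = 1.
  10 = 10*1 + 0, so a_5 = 10.
so x = [4; 1, 3, 1, 1, 10].
Convergents (p_i = a_i*p_{i-1} + p_{i-2}, q_i = a_i*q_{i-1} + q_{i-2} with p_{-2}=0, p_{-1}=1, q_{-2}=1, q_{-1}=0), until the denominator exceeds 29:
  i=0: a_0=4, p_0 = 4*1 + 0 = 4, q_0 = 4*0 + 1 = 1.
  i=1: a_1=1, p_1 = 1*4 + 1 = 5, q_1 = 1*1 + 0 = 1.
  i=2: a_2=3, p_2 = 3*5 + 4 = 19, q_2 = 3*1 + 1 = 4.
  i=3: a_3=1, p_3 = 1*19 + 5 = 24, q_3 = 1*4 + 1 = 5.
  i=4: a_4=1, p_4 = 1*24 + 19 = 43, q_4 = 1*5 + 4 = 9.
  i=5: a_5=10, p_5 = 10*43 + 24 = 454, q_5 = 10*9 + 5 = 95.
q_5 = 95 > 29, so the last convergent with denominator <= 29 is p_4/q_4 = 43/9.
The closest fraction with denominator <= 29 is either p_4/q_4 or the intermediate fraction (k*p_4 + p_3)/(k*q_4 + q_3) with the largest k >= 1 whose denominator stays <= 29; these approach x as k grows, and every other convergent or intermediate fraction in range is farther away.
Largest k: floor((29 - q_3)/q_4) = floor((29 - 5)/9) = 2.
That gives (2*43 + 24)/(2*9 + 5) = 110/23.
Compare the errors: |x - 43/9| = |454*9 - 43*95|/(95*9) = 1/855, and |x - 110/23| = |454*23 - 110*95|/(95*23) = 8/2185.
Cross-multiplying, 1*2185 = 2185 < 6840 = 8*855, so 1/855 is smaller: the convergent 43/9 is closer to x than 110/23.

43/9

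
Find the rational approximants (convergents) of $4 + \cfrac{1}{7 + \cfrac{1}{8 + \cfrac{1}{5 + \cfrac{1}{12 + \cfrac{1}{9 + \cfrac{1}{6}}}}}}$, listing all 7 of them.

4/1, 29/7, 236/57, 1209/292, 14744/3561, 133905/32341, 818174/197607

Using the convergent recurrence p_i = a_i*p_{i-1} + p_{i-2}, q_i = a_i*q_{i-1} + q_{i-2} with p_{-2}=0, p_{-1}=1, q_{-2}=1, q_{-1}=0:
  i=0: a_0=4, p_0 = 4*1 + 0 = 4, q_0 = 4*0 + 1 = 1.
  i=1: a_1=7, p_1 = 7*4 + 1 = 29, q_1 = 7*1 + 0 = 7.
  i=2: a_2=8, p_2 = 8*29 + 4 = 236, q_2 = 8*7 + 1 = 57.
  i=3: a_3=5, p_3 = 5*236 + 29 = 1209, q_3 = 5*57 + 7 = 292.
  i=4: a_4=12, p_4 = 12*1209 + 236 = 14744, q_4 = 12*292 + 57 = 3561.
  i=5: a_5=9, p_5 = 9*14744 + 1209 = 133905, q_5 = 9*3561 + 292 = 32341.
  i=6: a_6=6, p_6 = 6*133905 + 14744 = 818174, q_6 = 6*32341 + 3561 = 197607.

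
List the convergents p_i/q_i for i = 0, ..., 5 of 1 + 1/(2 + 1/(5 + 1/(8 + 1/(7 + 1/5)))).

Using the convergent recurrence p_i = a_i*p_{i-1} + p_{i-2}, q_i = a_i*q_{i-1} + q_{i-2} with p_{-2}=0, p_{-1}=1, q_{-2}=1, q_{-1}=0:
  i=0: a_0=1, p_0 = 1*1 + 0 = 1, q_0 = 1*0 + 1 = 1.
  i=1: a_1=2, p_1 = 2*1 + 1 = 3, q_1 = 2*1 + 0 = 2.
  i=2: a_2=5, p_2 = 5*3 + 1 = 16, q_2 = 5*2 + 1 = 11.
  i=3: a_3=8, p_3 = 8*16 + 3 = 131, q_3 = 8*11 + 2 = 90.
  i=4: a_4=7, p_4 = 7*131 + 16 = 933, q_4 = 7*90 + 11 = 641.
  i=5: a_5=5, p_5 = 5*933 + 131 = 4796, q_5 = 5*641 + 90 = 3295.

1/1, 3/2, 16/11, 131/90, 933/641, 4796/3295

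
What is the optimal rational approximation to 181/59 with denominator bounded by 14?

43/14

Expand x = 181/59 as a continued fraction with the Euclidean algorithm:
  181 = 3*59 + 4, so a_0 = 3.
  59 = 14*4 + 3, so a_1 = 14.
  4 = 1*3 + 1, so a_2 = 1.
  3 = 3*1 + 0, so a_3 = 3.
so x = [3; 14, 1, 3].
Convergents (p_i = a_i*p_{i-1} + p_{i-2}, q_i = a_i*q_{i-1} + q_{i-2} with p_{-2}=0, p_{-1}=1, q_{-2}=1, q_{-1}=0), until the denominator exceeds 14:
  i=0: a_0=3, p_0 = 3*1 + 0 = 3, q_0 = 3*0 + 1 = 1.
  i=1: a_1=14, p_1 = 14*3 + 1 = 43, q_1 = 14*1 + 0 = 14.
  i=2: a_2=1, p_2 = 1*43 + 3 = 46, q_2 = 1*14 + 1 = 15.
q_2 = 15 > 14, so the last convergent with denominator <= 14 is p_1/q_1 = 43/14.
The closest fraction with denominator <= 14 is either p_1/q_1 or the intermediate fraction (k*p_1 + p_0)/(k*q_1 + q_0) with the largest k >= 1 whose denominator stays <= 14; these approach x as k grows, and every other convergent or intermediate fraction in range is farther away.
Largest k: floor((14 - q_0)/q_1) = floor((14 - 1)/14) = 0.
Since k = 0, no intermediate fraction beyond p_1/q_1 has denominator <= 14, so the convergent 43/14 is the closest (its error is |181*14 - 43*59|/(59*14) = 3/826).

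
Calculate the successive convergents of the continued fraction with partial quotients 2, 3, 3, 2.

Using the convergent recurrence p_i = a_i*p_{i-1} + p_{i-2}, q_i = a_i*q_{i-1} + q_{i-2} with p_{-2}=0, p_{-1}=1, q_{-2}=1, q_{-1}=0:
  i=0: a_0=2, p_0 = 2*1 + 0 = 2, q_0 = 2*0 + 1 = 1.
  i=1: a_1=3, p_1 = 3*2 + 1 = 7, q_1 = 3*1 + 0 = 3.
  i=2: a_2=3, p_2 = 3*7 + 2 = 23, q_2 = 3*3 + 1 = 10.
  i=3: a_3=2, p_3 = 2*23 + 7 = 53, q_3 = 2*10 + 3 = 23.

2/1, 7/3, 23/10, 53/23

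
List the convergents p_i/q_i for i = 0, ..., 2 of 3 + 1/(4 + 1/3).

3/1, 13/4, 42/13

Using the convergent recurrence p_i = a_i*p_{i-1} + p_{i-2}, q_i = a_i*q_{i-1} + q_{i-2} with p_{-2}=0, p_{-1}=1, q_{-2}=1, q_{-1}=0:
  i=0: a_0=3, p_0 = 3*1 + 0 = 3, q_0 = 3*0 + 1 = 1.
  i=1: a_1=4, p_1 = 4*3 + 1 = 13, q_1 = 4*1 + 0 = 4.
  i=2: a_2=3, p_2 = 3*13 + 3 = 42, q_2 = 3*4 + 1 = 13.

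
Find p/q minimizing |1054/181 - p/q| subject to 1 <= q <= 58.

99/17

Expand x = 1054/181 as a continued fraction with the Euclidean algorithm:
  1054 = 5*181 + 149, so a_0 = 5.
  181 = 1*149 + 32, so a_1 = 1.
  149 = 4*32 + 21, so a_2 = 4.
  32 = 1*21 + 11, so a_3 = 1.
  21 = 1*11 + 10, so a_4 = 1.
  11 = 1*10 + 1, so a_5 = 1.
  10 = 10*1 + 0, so a_6 = 10.
so x = [5; 1, 4, 1, 1, 1, 10].
Convergents (p_i = a_i*p_{i-1} + p_{i-2}, q_i = a_i*q_{i-1} + q_{i-2} with p_{-2}=0, p_{-1}=1, q_{-2}=1, q_{-1}=0), until the denominator exceeds 58:
  i=0: a_0=5, p_0 = 5*1 + 0 = 5, q_0 = 5*0 + 1 = 1.
  i=1: a_1=1, p_1 = 1*5 + 1 = 6, q_1 = 1*1 + 0 = 1.
  i=2: a_2=4, p_2 = 4*6 + 5 = 29, q_2 = 4*1 + 1 = 5.
  i=3: a_3=1, p_3 = 1*29 + 6 = 35, q_3 = 1*5 + 1 = 6.
  i=4: a_4=1, p_4 = 1*35 + 29 = 64, q_4 = 1*6 + 5 = 11.
  i=5: a_5=1, p_5 = 1*64 + 35 = 99, q_5 = 1*11 + 6 = 17.
  i=6: a_6=10, p_6 = 10*99 + 64 = 1054, q_6 = 10*17 + 11 = 181.
q_6 = 181 > 58, so the last convergent with denominator <= 58 is p_5/q_5 = 99/17.
The closest fraction with denominator <= 58 is either p_5/q_5 or the intermediate fraction (k*p_5 + p_4)/(k*q_5 + q_4) with the largest k >= 1 whose denominator stays <= 58; these approach x as k grows, and every other convergent or intermediate fraction in range is farther away.
Largest k: floor((58 - q_4)/q_5) = floor((58 - 11)/17) = 2.
That gives (2*99 + 64)/(2*17 + 11) = 262/45.
Compare the errors: |x - 99/17| = |1054*17 - 99*181|/(181*17) = 1/3077, and |x - 262/45| = |1054*45 - 262*181|/(181*45) = 8/8145.
Cross-multiplying, 1*8145 = 8145 < 24616 = 8*3077, so 1/3077 is smaller: the convergent 99/17 is closer to x than 262/45.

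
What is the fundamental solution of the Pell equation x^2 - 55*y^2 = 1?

(x, y) = (89, 12)

First expand sqrt(55) as a continued fraction. With x_i = (sqrt(55) + m_i)/d_i and (m_0, d_0) = (0, 1): a_0 = floor(sqrt(55)) = 7, since 7^2 = 49 <= 55 < 64 = 8^2.
Iterate m_{i+1} = d_i*a_i - m_i, d_{i+1} = (55 - m_{i+1}^2)/d_i, a_{i+1} = floor((a_0 + m_{i+1})/d_{i+1}):
  m_1 = 1*7 - 0 = 7, d_1 = (55 - 7^2)/1 = 6/1 = 6, a_1 = floor((7 + 7)/6) = 2.
  m_2 = 6*2 - 7 = 5, d_2 = (55 - 5^2)/6 = 30/6 = 5, a_2 = floor((7 + 5)/5) = 2.
  m_3 = 5*2 - 5 = 5, d_3 = (55 - 5^2)/5 = 30/5 = 6, a_3 = floor((7 + 5)/6) = 2.
  m_4 = 6*2 - 5 = 7, d_4 = (55 - 7^2)/6 = 6/6 = 1, a_4 = floor((7 + 7)/1) = 14.
  m_5 = 1*14 - 7 = 7, d_5 = (55 - 7^2)/1 = 6/1 = 6: (m_5, d_5) = (m_1, d_1) = (7, 6), so from here the quotients repeat a_1, ..., a_4; the period length is 4.
So sqrt(55) = [7; (2, 2, 2, 14)] with period length k = 4.
k is even, so the fundamental solution of x^2 - 55y^2 = 1 is (p_{k-1}, q_{k-1}) = (p_3, q_3); compute convergents through index 3.
Convergents (p_i = a_i*p_{i-1} + p_{i-2}, q_i = a_i*q_{i-1} + q_{i-2} with p_{-2}=0, p_{-1}=1, q_{-2}=1, q_{-1}=0):
  i=0: a_0=7, p_0 = 7*1 + 0 = 7, q_0 = 7*0 + 1 = 1.
  i=1: a_1=2, p_1 = 2*7 + 1 = 15, q_1 = 2*1 + 0 = 2.
  i=2: a_2=2, p_2 = 2*15 + 7 = 37, q_2 = 2*2 + 1 = 5.
  i=3: a_3=2, p_3 = 2*37 + 15 = 89, q_3 = 2*5 + 2 = 12.
Check: 89^2 - 55*12^2 = 7921 - 7920 = 1, so (x, y) = (89, 12) solves the equation, and by the theorem it is the least positive solution.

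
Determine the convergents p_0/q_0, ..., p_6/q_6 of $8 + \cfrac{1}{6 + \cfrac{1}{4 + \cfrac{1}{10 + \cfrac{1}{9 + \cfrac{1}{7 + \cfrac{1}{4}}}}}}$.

8/1, 49/6, 204/25, 2089/256, 19005/2329, 135124/16559, 559501/68565

Using the convergent recurrence p_i = a_i*p_{i-1} + p_{i-2}, q_i = a_i*q_{i-1} + q_{i-2} with p_{-2}=0, p_{-1}=1, q_{-2}=1, q_{-1}=0:
  i=0: a_0=8, p_0 = 8*1 + 0 = 8, q_0 = 8*0 + 1 = 1.
  i=1: a_1=6, p_1 = 6*8 + 1 = 49, q_1 = 6*1 + 0 = 6.
  i=2: a_2=4, p_2 = 4*49 + 8 = 204, q_2 = 4*6 + 1 = 25.
  i=3: a_3=10, p_3 = 10*204 + 49 = 2089, q_3 = 10*25 + 6 = 256.
  i=4: a_4=9, p_4 = 9*2089 + 204 = 19005, q_4 = 9*256 + 25 = 2329.
  i=5: a_5=7, p_5 = 7*19005 + 2089 = 135124, q_5 = 7*2329 + 256 = 16559.
  i=6: a_6=4, p_6 = 4*135124 + 19005 = 559501, q_6 = 4*16559 + 2329 = 68565.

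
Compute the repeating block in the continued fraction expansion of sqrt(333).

[18; (4, 36)]

Write x_i = (sqrt(333) + m_i)/d_i with (m_0, d_0) = (0, 1). a_0 = floor(sqrt(333)) = 18, since 18^2 = 324 <= 333 < 361 = 19^2.
Iterate m_{i+1} = d_i*a_i - m_i, d_{i+1} = (333 - m_{i+1}^2)/d_i, a_{i+1} = floor((a_0 + m_{i+1})/d_{i+1}):
  m_1 = 1*18 - 0 = 18, d_1 = (333 - 18^2)/1 = 9/1 = 9, a_1 = floor((18 + 18)/9) = 4.
  m_2 = 9*4 - 18 = 18, d_2 = (333 - 18^2)/9 = 9/9 = 1, a_2 = floor((18 + 18)/1) = 36.
  m_3 = 1*36 - 18 = 18, d_3 = (333 - 18^2)/1 = 9/1 = 9: (m_3, d_3) = (m_1, d_1) = (18, 9), so from here the quotients repeat a_1, a_2; the period length is 2.
Hence the expansion of sqrt(333) is a_0 = 18 followed by the repeating block 4, 36 (period 2).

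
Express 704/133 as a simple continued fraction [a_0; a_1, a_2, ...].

Run the Euclidean algorithm on 704 and 133; the successive quotients are the partial quotients a_0, a_1, ... (each step inverts the fractional part left over by the previous one):
  704 = 5*133 + 39, so a_0 = 5.
  133 = 3*39 + 16, so a_1 = 3.
  39 = 2*16 + 7, so a_2 = 2.
  16 = 2*7 + 2, so a_3 = 2.
  7 = 3*2 + 1, so a_4 = 3.
  2 = 2*1 + 0, so a_5 = 2.
The remainder reaches 0 after 6 divisions, so the expansion has 6 partial quotients, read off in order.

[5; 3, 2, 2, 3, 2]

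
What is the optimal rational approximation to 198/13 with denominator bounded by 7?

Expand x = 198/13 as a continued fraction with the Euclidean algorithm:
  198 = 15*13 + 3, so a_0 = 15.
  13 = 4*3 + 1, so a_1 = 4.
  3 = 3*1 + 0, so a_2 = 3.
so x = [15; 4, 3].
Convergents (p_i = a_i*p_{i-1} + p_{i-2}, q_i = a_i*q_{i-1} + q_{i-2} with p_{-2}=0, p_{-1}=1, q_{-2}=1, q_{-1}=0), until the denominator exceeds 7:
  i=0: a_0=15, p_0 = 15*1 + 0 = 15, q_0 = 15*0 + 1 = 1.
  i=1: a_1=4, p_1 = 4*15 + 1 = 61, q_1 = 4*1 + 0 = 4.
  i=2: a_2=3, p_2 = 3*61 + 15 = 198, q_2 = 3*4 + 1 = 13.
q_2 = 13 > 7, so the last convergent with denominator <= 7 is p_1/q_1 = 61/4.
The closest fraction with denominator <= 7 is either p_1/q_1 or the intermediate fraction (k*p_1 + p_0)/(k*q_1 + q_0) with the largest k >= 1 whose denominator stays <= 7; these approach x as k grows, and every other convergent or intermediate fraction in range is farther away.
Largest k: floor((7 - q_0)/q_1) = floor((7 - 1)/4) = 1.
That gives (1*61 + 15)/(1*4 + 1) = 76/5.
Compare the errors: |x - 61/4| = |198*4 - 61*13|/(13*4) = 1/52, and |x - 76/5| = |198*5 - 76*13|/(13*5) = 2/65.
Cross-multiplying, 1*65 = 65 < 104 = 2*52, so 1/52 is smaller: the convergent 61/4 is closer to x than 76/5.

61/4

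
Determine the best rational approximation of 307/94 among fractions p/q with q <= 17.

Expand x = 307/94 as a continued fraction with the Euclidean algorithm:
  307 = 3*94 + 25, so a_0 = 3.
  94 = 3*25 + 19, so a_1 = 3.
  25 = 1*19 + 6, so a_2 = 1.
  19 = 3*6 + 1, so a_3 = 3.
  6 = 6*1 + 0, so a_4 = 6.
so x = [3; 3, 1, 3, 6].
Convergents (p_i = a_i*p_{i-1} + p_{i-2}, q_i = a_i*q_{i-1} + q_{i-2} with p_{-2}=0, p_{-1}=1, q_{-2}=1, q_{-1}=0), until the denominator exceeds 17:
  i=0: a_0=3, p_0 = 3*1 + 0 = 3, q_0 = 3*0 + 1 = 1.
  i=1: a_1=3, p_1 = 3*3 + 1 = 10, q_1 = 3*1 + 0 = 3.
  i=2: a_2=1, p_2 = 1*10 + 3 = 13, q_2 = 1*3 + 1 = 4.
  i=3: a_3=3, p_3 = 3*13 + 10 = 49, q_3 = 3*4 + 3 = 15.
  i=4: a_4=6, p_4 = 6*49 + 13 = 307, q_4 = 6*15 + 4 = 94.
q_4 = 94 > 17, so the last convergent with denominator <= 17 is p_3/q_3 = 49/15.
The closest fraction with denominator <= 17 is either p_3/q_3 or the intermediate fraction (k*p_3 + p_2)/(k*q_3 + q_2) with the largest k >= 1 whose denominator stays <= 17; these approach x as k grows, and every other convergent or intermediate fraction in range is farther away.
Largest k: floor((17 - q_2)/q_3) = floor((17 - 4)/15) = 0.
Since k = 0, no intermediate fraction beyond p_3/q_3 has denominator <= 17, so the convergent 49/15 is the closest (its error is |307*15 - 49*94|/(94*15) = 1/1410).

49/15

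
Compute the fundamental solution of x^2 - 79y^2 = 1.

(x, y) = (80, 9)

First expand sqrt(79) as a continued fraction. With x_i = (sqrt(79) + m_i)/d_i and (m_0, d_0) = (0, 1): a_0 = floor(sqrt(79)) = 8, since 8^2 = 64 <= 79 < 81 = 9^2.
Iterate m_{i+1} = d_i*a_i - m_i, d_{i+1} = (79 - m_{i+1}^2)/d_i, a_{i+1} = floor((a_0 + m_{i+1})/d_{i+1}):
  m_1 = 1*8 - 0 = 8, d_1 = (79 - 8^2)/1 = 15/1 = 15, a_1 = floor((8 + 8)/15) = 1.
  m_2 = 15*1 - 8 = 7, d_2 = (79 - 7^2)/15 = 30/15 = 2, a_2 = floor((8 + 7)/2) = 7.
  m_3 = 2*7 - 7 = 7, d_3 = (79 - 7^2)/2 = 30/2 = 15, a_3 = floor((8 + 7)/15) = 1.
  m_4 = 15*1 - 7 = 8, d_4 = (79 - 8^2)/15 = 15/15 = 1, a_4 = floor((8 + 8)/1) = 16.
  m_5 = 1*16 - 8 = 8, d_5 = (79 - 8^2)/1 = 15/1 = 15: (m_5, d_5) = (m_1, d_1) = (8, 15), so from here the quotients repeat a_1, ..., a_4; the period length is 4.
So sqrt(79) = [8; (1, 7, 1, 16)] with period length k = 4.
k is even, so the fundamental solution of x^2 - 79y^2 = 1 is (p_{k-1}, q_{k-1}) = (p_3, q_3); compute convergents through index 3.
Convergents (p_i = a_i*p_{i-1} + p_{i-2}, q_i = a_i*q_{i-1} + q_{i-2} with p_{-2}=0, p_{-1}=1, q_{-2}=1, q_{-1}=0):
  i=0: a_0=8, p_0 = 8*1 + 0 = 8, q_0 = 8*0 + 1 = 1.
  i=1: a_1=1, p_1 = 1*8 + 1 = 9, q_1 = 1*1 + 0 = 1.
  i=2: a_2=7, p_2 = 7*9 + 8 = 71, q_2 = 7*1 + 1 = 8.
  i=3: a_3=1, p_3 = 1*71 + 9 = 80, q_3 = 1*8 + 1 = 9.
Check: 80^2 - 79*9^2 = 6400 - 6399 = 1, so (x, y) = (80, 9) solves the equation, and by the theorem it is the least positive solution.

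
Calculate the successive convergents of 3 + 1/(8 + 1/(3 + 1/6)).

3/1, 25/8, 78/25, 493/158

Using the convergent recurrence p_i = a_i*p_{i-1} + p_{i-2}, q_i = a_i*q_{i-1} + q_{i-2} with p_{-2}=0, p_{-1}=1, q_{-2}=1, q_{-1}=0:
  i=0: a_0=3, p_0 = 3*1 + 0 = 3, q_0 = 3*0 + 1 = 1.
  i=1: a_1=8, p_1 = 8*3 + 1 = 25, q_1 = 8*1 + 0 = 8.
  i=2: a_2=3, p_2 = 3*25 + 3 = 78, q_2 = 3*8 + 1 = 25.
  i=3: a_3=6, p_3 = 6*78 + 25 = 493, q_3 = 6*25 + 8 = 158.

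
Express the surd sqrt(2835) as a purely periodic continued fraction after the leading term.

Write x_i = (sqrt(2835) + m_i)/d_i with (m_0, d_0) = (0, 1). a_0 = floor(sqrt(2835)) = 53, since 53^2 = 2809 <= 2835 < 2916 = 54^2.
Iterate m_{i+1} = d_i*a_i - m_i, d_{i+1} = (2835 - m_{i+1}^2)/d_i, a_{i+1} = floor((a_0 + m_{i+1})/d_{i+1}):
  m_1 = 1*53 - 0 = 53, d_1 = (2835 - 53^2)/1 = 26/1 = 26, a_1 = floor((53 + 53)/26) = 4.
  m_2 = 26*4 - 53 = 51, d_2 = (2835 - 51^2)/26 = 234/26 = 9, a_2 = floor((53 + 51)/9) = 11.
  m_3 = 9*11 - 51 = 48, d_3 = (2835 - 48^2)/9 = 531/9 = 59, a_3 = floor((53 + 48)/59) = 1.
  m_4 = 59*1 - 48 = 11, d_4 = (2835 - 11^2)/59 = 2714/59 = 46, a_4 = floor((53 + 11)/46) = 1.
  m_5 = 46*1 - 11 = 35, d_5 = (2835 - 35^2)/46 = 1610/46 = 35, a_5 = floor((53 + 35)/35) = 2.
  m_6 = 35*2 - 35 = 35, d_6 = (2835 - 35^2)/35 = 1610/35 = 46, a_6 = floor((53 + 35)/46) = 1.
  m_7 = 46*1 - 35 = 11, d_7 = (2835 - 11^2)/46 = 2714/46 = 59, a_7 = floor((53 + 11)/59) = 1.
  m_8 = 59*1 - 11 = 48, d_8 = (2835 - 48^2)/59 = 531/59 = 9, a_8 = floor((53 + 48)/9) = 11.
  m_9 = 9*11 - 48 = 51, d_9 = (2835 - 51^2)/9 = 234/9 = 26, a_9 = floor((53 + 51)/26) = 4.
  m_10 = 26*4 - 51 = 53, d_10 = (2835 - 53^2)/26 = 26/26 = 1, a_10 = floor((53 + 53)/1) = 106.
  m_11 = 1*106 - 53 = 53, d_11 = (2835 - 53^2)/1 = 26/1 = 26: (m_11, d_11) = (m_1, d_1) = (53, 26), so from here the quotients repeat a_1, ..., a_10; the period length is 10.
Hence the expansion of sqrt(2835) is a_0 = 53 followed by the repeating block 4, 11, 1, 1, 2, 1, 1, 11, 4, 106 (period 10).

[53; (4, 11, 1, 1, 2, 1, 1, 11, 4, 106)]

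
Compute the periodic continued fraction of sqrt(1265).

Write x_i = (sqrt(1265) + m_i)/d_i with (m_0, d_0) = (0, 1). a_0 = floor(sqrt(1265)) = 35, since 35^2 = 1225 <= 1265 < 1296 = 36^2.
Iterate m_{i+1} = d_i*a_i - m_i, d_{i+1} = (1265 - m_{i+1}^2)/d_i, a_{i+1} = floor((a_0 + m_{i+1})/d_{i+1}):
  m_1 = 1*35 - 0 = 35, d_1 = (1265 - 35^2)/1 = 40/1 = 40, a_1 = floor((35 + 35)/40) = 1.
  m_2 = 40*1 - 35 = 5, d_2 = (1265 - 5^2)/40 = 1240/40 = 31, a_2 = floor((35 + 5)/31) = 1.
  m_3 = 31*1 - 5 = 26, d_3 = (1265 - 26^2)/31 = 589/31 = 19, a_3 = floor((35 + 26)/19) = 3.
  m_4 = 19*3 - 26 = 31, d_4 = (1265 - 31^2)/19 = 304/19 = 16, a_4 = floor((35 + 31)/16) = 4.
  m_5 = 16*4 - 31 = 33, d_5 = (1265 - 33^2)/16 = 176/16 = 11, a_5 = floor((35 + 33)/11) = 6.
  m_6 = 11*6 - 33 = 33, d_6 = (1265 - 33^2)/11 = 176/11 = 16, a_6 = floor((35 + 33)/16) = 4.
  m_7 = 16*4 - 33 = 31, d_7 = (1265 - 31^2)/16 = 304/16 = 19, a_7 = floor((35 + 31)/19) = 3.
  m_8 = 19*3 - 31 = 26, d_8 = (1265 - 26^2)/19 = 589/19 = 31, a_8 = floor((35 + 26)/31) = 1.
  m_9 = 31*1 - 26 = 5, d_9 = (1265 - 5^2)/31 = 1240/31 = 40, a_9 = floor((35 + 5)/40) = 1.
  m_10 = 40*1 - 5 = 35, d_10 = (1265 - 35^2)/40 = 40/40 = 1, a_10 = floor((35 + 35)/1) = 70.
  m_11 = 1*70 - 35 = 35, d_11 = (1265 - 35^2)/1 = 40/1 = 40: (m_11, d_11) = (m_1, d_1) = (35, 40), so from here the quotients repeat a_1, ..., a_10; the period length is 10.
Hence the expansion of sqrt(1265) is a_0 = 35 followed by the repeating block 1, 1, 3, 4, 6, 4, 3, 1, 1, 70 (period 10).

[35; (1, 1, 3, 4, 6, 4, 3, 1, 1, 70)]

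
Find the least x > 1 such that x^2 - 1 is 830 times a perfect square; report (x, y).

First expand sqrt(830) as a continued fraction. With x_i = (sqrt(830) + m_i)/d_i and (m_0, d_0) = (0, 1): a_0 = floor(sqrt(830)) = 28, since 28^2 = 784 <= 830 < 841 = 29^2.
Iterate m_{i+1} = d_i*a_i - m_i, d_{i+1} = (830 - m_{i+1}^2)/d_i, a_{i+1} = floor((a_0 + m_{i+1})/d_{i+1}):
  m_1 = 1*28 - 0 = 28, d_1 = (830 - 28^2)/1 = 46/1 = 46, a_1 = floor((28 + 28)/46) = 1.
  m_2 = 46*1 - 28 = 18, d_2 = (830 - 18^2)/46 = 506/46 = 11, a_2 = floor((28 + 18)/11) = 4.
  m_3 = 11*4 - 18 = 26, d_3 = (830 - 26^2)/11 = 154/11 = 14, a_3 = floor((28 + 26)/14) = 3.
  m_4 = 14*3 - 26 = 16, d_4 = (830 - 16^2)/14 = 574/14 = 41, a_4 = floor((28 + 16)/41) = 1.
  m_5 = 41*1 - 16 = 25, d_5 = (830 - 25^2)/41 = 205/41 = 5, a_5 = floor((28 + 25)/5) = 10.
  m_6 = 5*10 - 25 = 25, d_6 = (830 - 25^2)/5 = 205/5 = 41, a_6 = floor((28 + 25)/41) = 1.
  m_7 = 41*1 - 25 = 16, d_7 = (830 - 16^2)/41 = 574/41 = 14, a_7 = floor((28 + 16)/14) = 3.
  m_8 = 14*3 - 16 = 26, d_8 = (830 - 26^2)/14 = 154/14 = 11, a_8 = floor((28 + 26)/11) = 4.
  m_9 = 11*4 - 26 = 18, d_9 = (830 - 18^2)/11 = 506/11 = 46, a_9 = floor((28 + 18)/46) = 1.
  m_10 = 46*1 - 18 = 28, d_10 = (830 - 28^2)/46 = 46/46 = 1, a_10 = floor((28 + 28)/1) = 56.
  m_11 = 1*56 - 28 = 28, d_11 = (830 - 28^2)/1 = 46/1 = 46: (m_11, d_11) = (m_1, d_1) = (28, 46), so from here the quotients repeat a_1, ..., a_10; the period length is 10.
So sqrt(830) = [28; (1, 4, 3, 1, 10, 1, 3, 4, 1, 56)] with period length k = 10.
k is even, so the fundamental solution of x^2 - 830y^2 = 1 is (p_{k-1}, q_{k-1}) = (p_9, q_9); compute convergents through index 9.
Convergents (p_i = a_i*p_{i-1} + p_{i-2}, q_i = a_i*q_{i-1} + q_{i-2} with p_{-2}=0, p_{-1}=1, q_{-2}=1, q_{-1}=0):
  i=0: a_0=28, p_0 = 28*1 + 0 = 28, q_0 = 28*0 + 1 = 1.
  i=1: a_1=1, p_1 = 1*28 + 1 = 29, q_1 = 1*1 + 0 = 1.
  i=2: a_2=4, p_2 = 4*29 + 28 = 144, q_2 = 4*1 + 1 = 5.
  i=3: a_3=3, p_3 = 3*144 + 29 = 461, q_3 = 3*5 + 1 = 16.
  i=4: a_4=1, p_4 = 1*461 + 144 = 605, q_4 = 1*16 + 5 = 21.
  i=5: a_5=10, p_5 = 10*605 + 461 = 6511, q_5 = 10*21 + 16 = 226.
  i=6: a_6=1, p_6 = 1*6511 + 605 = 7116, q_6 = 1*226 + 21 = 247.
  i=7: a_7=3, p_7 = 3*7116 + 6511 = 27859, q_7 = 3*247 + 226 = 967.
  i=8: a_8=4, p_8 = 4*27859 + 7116 = 118552, q_8 = 4*967 + 247 = 4115.
  i=9: a_9=1, p_9 = 1*118552 + 27859 = 146411, q_9 = 1*4115 + 967 = 5082.
Check: 146411^2 - 830*5082^2 = 21436180921 - 21436180920 = 1, so (x, y) = (146411, 5082) solves the equation, and by the theorem it is the least positive solution.

(x, y) = (146411, 5082)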